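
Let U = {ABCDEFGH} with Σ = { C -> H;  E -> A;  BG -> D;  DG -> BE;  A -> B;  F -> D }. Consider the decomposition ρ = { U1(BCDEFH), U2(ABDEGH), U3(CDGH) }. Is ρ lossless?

No

Chase test. Columns are ABCDEFGH; row i has aⱼ where attribute j ∈ Ui, else bᵢⱼ.
Initial tableau (one row per fragment):
  row 1: b11 a2 a3 a4 a5 a6 b17 a8
  row 2: a1 a2 b23 a4 a5 b26 a7 a8
  row 3: b31 b32 a3 a4 b35 b36 a7 a8
Rows 1 and 2 agree on E; apply E→A and equate their A entries.
Rows 2 and 3 agree on DG; apply DG→BE and equate their BE entries.
Rows 1 and 3 agree on E; apply E→A and equate their A entries.
No row becomes fully distinguished — the join is lossy.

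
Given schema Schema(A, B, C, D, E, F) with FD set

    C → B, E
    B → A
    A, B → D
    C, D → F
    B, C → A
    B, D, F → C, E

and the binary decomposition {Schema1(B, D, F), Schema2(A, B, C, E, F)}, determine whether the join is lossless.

Yes

Common attributes: Schema1 ∩ Schema2 = {B, F}.
Closure of {B, F}: B → A applies, adding A; A, B → D applies, adding D; B, D, F → C, E applies, adding C, E. So (B, F)⁺ = {A, B, C, D, E, F}.
This closure contains every attribute of Schema1, so Schema1 ∩ Schema2 → Schema1. The join is lossless.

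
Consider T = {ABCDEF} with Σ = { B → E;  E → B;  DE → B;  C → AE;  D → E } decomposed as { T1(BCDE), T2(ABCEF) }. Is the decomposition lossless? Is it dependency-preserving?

lossy but dependency-preserving

Lossless test: (BCE)⁺ = {ABCE}, which is a superkey of neither fragment — lossy.
Dependency preservation: every FD's attributes lie within a single fragment, so each can be enforced locally — preserved.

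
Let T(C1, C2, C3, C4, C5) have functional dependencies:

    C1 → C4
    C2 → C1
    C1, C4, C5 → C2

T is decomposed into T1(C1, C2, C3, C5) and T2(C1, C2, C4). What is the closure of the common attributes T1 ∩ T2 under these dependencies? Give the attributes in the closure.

C1, C2, C4

T1 ∩ T2 = {C1, C2}.
C1 → C4 applies, adding C4
Closure: {C1, C2, C4}.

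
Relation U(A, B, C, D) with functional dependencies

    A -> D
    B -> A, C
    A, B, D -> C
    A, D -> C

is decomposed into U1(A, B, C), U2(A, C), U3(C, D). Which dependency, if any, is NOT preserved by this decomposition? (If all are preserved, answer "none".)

A -> D

Check A → D: no single fragment contains all of {A, D}, and the restricted closure of {A} across the fragments never reaches {D}.
B → A, C is preserved.
A, B, D → C is preserved.
A, D → C is preserved.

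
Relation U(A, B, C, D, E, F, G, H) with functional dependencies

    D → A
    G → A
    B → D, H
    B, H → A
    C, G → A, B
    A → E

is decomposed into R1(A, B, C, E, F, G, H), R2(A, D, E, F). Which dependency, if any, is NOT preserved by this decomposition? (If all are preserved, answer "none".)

B → D, H

Check B → D, H: no single fragment contains all of {B, D, H}, and the restricted closure of {B} across the fragments never reaches {D, H}.
D → A is preserved.
G → A is preserved.
B, H → A is preserved.
C, G → A, B is preserved.
A → E is preserved.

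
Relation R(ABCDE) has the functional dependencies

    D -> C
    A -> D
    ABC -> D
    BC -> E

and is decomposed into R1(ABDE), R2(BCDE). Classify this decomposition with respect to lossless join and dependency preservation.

Lossless test: (BDE)⁺ = {BCDE}, which contains all of one fragment — lossless.
Dependency preservation: ABC → D is not contained in any single fragment, but the restricted closure of its left-hand side across the fragments still reaches the right-hand side; the remaining FDs each lie inside some fragment. All dependencies are preserved.

lossless and dependency-preserving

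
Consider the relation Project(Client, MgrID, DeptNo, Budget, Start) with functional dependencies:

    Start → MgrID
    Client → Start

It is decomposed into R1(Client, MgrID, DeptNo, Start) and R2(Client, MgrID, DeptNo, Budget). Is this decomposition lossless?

Common attributes: R1 ∩ R2 = {Client, MgrID, DeptNo}.
Closure of {Client, MgrID, DeptNo}: Client → Start applies, adding Start. So (Client, MgrID, DeptNo)⁺ = {Client, MgrID, DeptNo, Start}.
This closure contains every attribute of R1, so R1 ∩ R2 → R1. The join is lossless.

Yes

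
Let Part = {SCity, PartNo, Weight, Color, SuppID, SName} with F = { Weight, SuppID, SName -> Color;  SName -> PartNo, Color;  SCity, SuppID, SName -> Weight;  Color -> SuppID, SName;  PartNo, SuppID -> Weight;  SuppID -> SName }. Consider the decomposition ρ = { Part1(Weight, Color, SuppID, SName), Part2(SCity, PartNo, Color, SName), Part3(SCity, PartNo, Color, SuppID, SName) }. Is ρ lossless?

Yes

Chase test. Columns are SCity, PartNo, Weight, Color, SuppID, SName; row i has aⱼ where attribute j ∈ Parti, else bᵢⱼ.
Initial tableau (one row per fragment):
  row 1: b11 b12 a3 a4 a5 a6
  row 2: a1 a2 b23 a4 b25 a6
  row 3: a1 a2 b33 a4 a5 a6
Rows 1 and 2 agree on SName; apply SName→PartNo, Color and equate their PartNo, Color entries.
Rows 1 and 2 agree on Color; apply Color→SuppID, SName and equate their SuppID, SName entries.
Rows 1 and 2 agree on PartNo, SuppID; apply PartNo, SuppID→Weight and equate their Weight entries.
Rows 1 and 3 agree on PartNo, SuppID; apply PartNo, SuppID→Weight and equate their Weight entries.
Row 2 is now all distinguished symbols — the join is lossless.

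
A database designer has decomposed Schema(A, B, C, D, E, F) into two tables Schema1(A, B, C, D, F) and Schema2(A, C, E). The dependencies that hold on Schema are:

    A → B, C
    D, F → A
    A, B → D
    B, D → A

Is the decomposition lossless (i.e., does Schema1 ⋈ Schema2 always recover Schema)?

Common attributes: Schema1 ∩ Schema2 = {A, C}.
Closure of {A, C}: A → B, C applies, adding B; A, B → D applies, adding D. So (A, C)⁺ = {A, B, C, D}.
The closure contains neither all of Schema1 = {A, B, C, D, F} nor all of Schema2 = {A, C, E}, so the common attributes are not a superkey of either fragment. The join is lossy.

No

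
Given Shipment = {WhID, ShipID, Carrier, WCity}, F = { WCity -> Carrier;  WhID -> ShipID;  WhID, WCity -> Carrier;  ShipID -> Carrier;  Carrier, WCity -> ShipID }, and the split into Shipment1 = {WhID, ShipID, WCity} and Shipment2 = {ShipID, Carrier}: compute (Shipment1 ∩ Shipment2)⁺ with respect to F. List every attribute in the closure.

Shipment1 ∩ Shipment2 = {ShipID}.
ShipID → Carrier applies, adding Carrier
Closure: {ShipID, Carrier}.

ShipID, Carrier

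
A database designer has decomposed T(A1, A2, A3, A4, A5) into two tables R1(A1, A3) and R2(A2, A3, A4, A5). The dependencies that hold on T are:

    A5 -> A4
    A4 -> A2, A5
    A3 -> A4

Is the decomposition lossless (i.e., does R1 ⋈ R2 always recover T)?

Common attributes: R1 ∩ R2 = {A3}.
Closure of {A3}: A3 → A4 applies, adding A4; A4 → A2, A5 applies, adding A2, A5. So (A3)⁺ = {A2, A3, A4, A5}.
This closure contains every attribute of R2, so R1 ∩ R2 → R2. The join is lossless.

Yes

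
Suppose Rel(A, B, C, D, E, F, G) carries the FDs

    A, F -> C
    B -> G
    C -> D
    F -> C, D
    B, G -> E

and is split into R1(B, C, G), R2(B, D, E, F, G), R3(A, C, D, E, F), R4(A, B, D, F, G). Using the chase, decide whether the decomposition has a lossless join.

Yes

Chase test. Columns are A, B, C, D, E, F, G; row i has aⱼ where attribute j ∈ Ri, else bᵢⱼ.
Initial tableau (one row per fragment):
  row 1: b11 a2 a3 b14 b15 b16 a7
  row 2: b21 a2 b23 a4 a5 a6 a7
  row 3: a1 b32 a3 a4 a5 a6 b37
  row 4: a1 a2 b43 a4 b45 a6 a7
Rows 3 and 4 agree on A, F; apply A, F→C and equate their C entries.
Rows 1 and 3 agree on C; apply C→D and equate their D entries.
Rows 2 and 3 agree on F; apply F→C, D and equate their C, D entries.
Rows 1 and 2 agree on B, G; apply B, G→E and equate their E entries.
Rows 1 and 4 agree on B, G; apply B, G→E and equate their E entries.
Row 4 is now all distinguished symbols — the join is lossless.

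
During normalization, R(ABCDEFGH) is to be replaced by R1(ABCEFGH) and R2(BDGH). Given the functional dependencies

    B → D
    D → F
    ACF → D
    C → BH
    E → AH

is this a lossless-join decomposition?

Common attributes: R1 ∩ R2 = {BGH}.
Closure of {BGH}: B → D applies, adding D; D → F applies, adding F. So (BGH)⁺ = {BDFGH}.
This closure contains every attribute of R2, so R1 ∩ R2 → R2. The join is lossless.

Yes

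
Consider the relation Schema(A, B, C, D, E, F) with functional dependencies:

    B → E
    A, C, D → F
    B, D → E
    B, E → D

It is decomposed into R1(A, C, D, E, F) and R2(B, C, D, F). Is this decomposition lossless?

No

Common attributes: R1 ∩ R2 = {C, D, F}.
No dependency enlarges {C, D, F}, so (C, D, F)⁺ = {C, D, F}.
The closure contains neither all of R1 = {A, C, D, E, F} nor all of R2 = {B, C, D, F}, so the common attributes are not a superkey of either fragment. The join is lossy.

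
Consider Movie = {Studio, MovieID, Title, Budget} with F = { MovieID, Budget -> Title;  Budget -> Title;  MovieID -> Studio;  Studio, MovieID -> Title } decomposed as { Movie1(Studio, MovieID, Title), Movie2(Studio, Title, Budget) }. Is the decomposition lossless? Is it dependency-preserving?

lossy but dependency-preserving

Lossless test: (Studio, Title)⁺ = {Studio, Title}, which is a superkey of neither fragment — lossy.
Dependency preservation: MovieID, Budget → Title is not contained in any single fragment, but the restricted closure of its left-hand side across the fragments still reaches the right-hand side; the remaining FDs each lie inside some fragment. All dependencies are preserved.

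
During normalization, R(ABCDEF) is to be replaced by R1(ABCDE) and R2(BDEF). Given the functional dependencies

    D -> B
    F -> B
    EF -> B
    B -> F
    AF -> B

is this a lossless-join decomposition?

Yes

Common attributes: R1 ∩ R2 = {BDE}.
Closure of {BDE}: B → F applies, adding F. So (BDE)⁺ = {BDEF}.
This closure contains every attribute of R2, so R1 ∩ R2 → R2. The join is lossless.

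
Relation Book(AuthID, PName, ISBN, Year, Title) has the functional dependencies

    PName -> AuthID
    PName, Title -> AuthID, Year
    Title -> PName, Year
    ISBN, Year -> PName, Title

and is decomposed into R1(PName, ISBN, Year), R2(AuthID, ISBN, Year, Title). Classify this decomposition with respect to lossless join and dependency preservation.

lossless but not dependency-preserving

Lossless test: (ISBN, Year)⁺ = {AuthID, PName, ISBN, Year, Title}, which contains all of one fragment — lossless.
Dependency preservation: the restricted closure of {PName} across the fragments never reaches {AuthID}, so PName → AuthID cannot be enforced without a join — not preserved.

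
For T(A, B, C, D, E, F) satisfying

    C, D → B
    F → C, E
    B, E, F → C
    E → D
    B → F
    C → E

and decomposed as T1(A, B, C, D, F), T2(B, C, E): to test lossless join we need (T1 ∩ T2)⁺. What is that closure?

T1 ∩ T2 = {B, C}.
B → F applies, adding F
C → E applies, adding E
E → D applies, adding D
Closure: {B, C, D, E, F}.

B, C, D, E, F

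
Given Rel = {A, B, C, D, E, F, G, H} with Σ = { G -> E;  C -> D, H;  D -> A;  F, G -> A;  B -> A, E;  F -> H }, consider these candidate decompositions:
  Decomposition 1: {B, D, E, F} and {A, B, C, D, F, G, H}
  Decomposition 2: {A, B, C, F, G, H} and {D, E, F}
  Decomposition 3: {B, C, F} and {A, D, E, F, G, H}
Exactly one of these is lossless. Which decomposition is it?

Decomposition 1: common = {B, D, F}, closure = {A, B, D, E, F, H} → lossless.
Decomposition 2: common = {F}, closure = {F, H} → lossy.
Decomposition 3: common = {F}, closure = {F, H} → lossy.

Decomposition 1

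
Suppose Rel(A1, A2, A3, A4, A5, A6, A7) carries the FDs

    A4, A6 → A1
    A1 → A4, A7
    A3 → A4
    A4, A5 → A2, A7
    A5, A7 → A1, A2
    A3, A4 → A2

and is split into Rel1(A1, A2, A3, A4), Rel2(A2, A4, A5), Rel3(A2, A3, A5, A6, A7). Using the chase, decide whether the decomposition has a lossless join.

No

Chase test. Columns are A1, A2, A3, A4, A5, A6, A7; row i has aⱼ where attribute j ∈ Reli, else bᵢⱼ.
Initial tableau (one row per fragment):
  row 1: a1 a2 a3 a4 b15 b16 b17
  row 2: b21 a2 b23 a4 a5 b26 b27
  row 3: b31 a2 a3 b34 a5 a6 a7
Rows 1 and 3 agree on A3; apply A3→A4 and equate their A4 entries.
Rows 2 and 3 agree on A4, A5; apply A4, A5→A2, A7 and equate their A2, A7 entries.
Rows 2 and 3 agree on A5, A7; apply A5, A7→A1, A2 and equate their A1, A2 entries.
No row becomes fully distinguished — the join is lossy.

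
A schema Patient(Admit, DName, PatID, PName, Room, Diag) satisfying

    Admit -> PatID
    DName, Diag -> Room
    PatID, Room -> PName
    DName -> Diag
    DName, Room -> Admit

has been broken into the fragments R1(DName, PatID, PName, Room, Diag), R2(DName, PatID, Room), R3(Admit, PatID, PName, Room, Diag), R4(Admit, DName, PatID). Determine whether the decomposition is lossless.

Chase test. Columns are Admit, DName, PatID, PName, Room, Diag; row i has aⱼ where attribute j ∈ Ri, else bᵢⱼ.
Initial tableau (one row per fragment):
  row 1: b11 a2 a3 a4 a5 a6
  row 2: b21 a2 a3 b24 a5 b26
  row 3: a1 b32 a3 a4 a5 a6
  row 4: a1 a2 a3 b44 b45 b46
Rows 1 and 2 agree on PatID, Room; apply PatID, Room→PName and equate their PName entries.
Rows 1 and 2 agree on DName; apply DName→Diag and equate their Diag entries.
Rows 1 and 4 agree on DName; apply DName→Diag and equate their Diag entries.
Rows 1 and 2 agree on DName, Room; apply DName, Room→Admit and equate their Admit entries.
Rows 1 and 4 agree on DName, Diag; apply DName, Diag→Room and equate their Room entries.
Rows 1 and 4 agree on PatID, Room; apply PatID, Room→PName and equate their PName entries.
Rows 1 and 4 agree on DName, Room; apply DName, Room→Admit and equate their Admit entries.
Row 1 is now all distinguished symbols — the join is lossless.

Yes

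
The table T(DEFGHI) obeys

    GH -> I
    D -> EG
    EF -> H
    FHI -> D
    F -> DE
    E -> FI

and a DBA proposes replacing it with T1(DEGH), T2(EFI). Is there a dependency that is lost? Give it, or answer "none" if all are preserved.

GH -> I

Check GH → I: no single fragment contains all of {GHI}, and the restricted closure of {GH} across the fragments never reaches {I}.
D → EG is preserved.
EF → H is preserved.
FHI → D is preserved.
F → DE is preserved.
E → FI is preserved.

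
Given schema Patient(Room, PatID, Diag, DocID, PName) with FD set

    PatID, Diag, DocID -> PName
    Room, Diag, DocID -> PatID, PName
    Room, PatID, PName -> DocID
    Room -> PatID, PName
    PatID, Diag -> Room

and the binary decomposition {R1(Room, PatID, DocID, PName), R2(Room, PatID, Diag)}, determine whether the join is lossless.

Common attributes: R1 ∩ R2 = {Room, PatID}.
Closure of {Room, PatID}: Room → PatID, PName applies, adding PName; Room, PatID, PName → DocID applies, adding DocID. So (Room, PatID)⁺ = {Room, PatID, DocID, PName}.
This closure contains every attribute of R1, so R1 ∩ R2 → R1. The join is lossless.

Yes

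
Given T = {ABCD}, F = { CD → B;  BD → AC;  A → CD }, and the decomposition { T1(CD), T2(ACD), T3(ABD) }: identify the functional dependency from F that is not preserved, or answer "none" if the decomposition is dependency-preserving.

none

CD → B: restricted closure across fragments reaches B.
BD → AC: restricted closure across fragments reaches AC.
A → CD lies within T2.
Every dependency is enforceable on the fragments, so the decomposition is dependency-preserving.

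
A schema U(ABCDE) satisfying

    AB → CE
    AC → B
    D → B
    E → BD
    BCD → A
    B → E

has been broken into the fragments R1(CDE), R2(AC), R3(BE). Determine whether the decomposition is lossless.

Chase test. Columns are ABCDE; row i has aⱼ where attribute j ∈ Ri, else bᵢⱼ.
Initial tableau (one row per fragment):
  row 1: b11 b12 a3 a4 a5
  row 2: a1 b22 a3 b24 b25
  row 3: b31 a2 b33 b34 a5
Rows 1 and 3 agree on E; apply E→BD and equate their BD entries.
No row becomes fully distinguished — the join is lossy.

No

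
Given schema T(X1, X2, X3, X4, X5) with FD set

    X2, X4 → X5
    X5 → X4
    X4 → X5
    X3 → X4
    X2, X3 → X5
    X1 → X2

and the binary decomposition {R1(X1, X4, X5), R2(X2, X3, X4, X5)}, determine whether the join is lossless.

Common attributes: R1 ∩ R2 = {X4, X5}.
No dependency enlarges {X4, X5}, so (X4, X5)⁺ = {X4, X5}.
The closure contains neither all of R1 = {X1, X4, X5} nor all of R2 = {X2, X3, X4, X5}, so the common attributes are not a superkey of either fragment. The join is lossy.

No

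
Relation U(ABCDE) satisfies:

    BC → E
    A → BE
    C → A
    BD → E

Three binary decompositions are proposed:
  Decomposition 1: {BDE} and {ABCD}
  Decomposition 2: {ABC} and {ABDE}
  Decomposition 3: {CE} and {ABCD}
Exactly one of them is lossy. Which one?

Decomposition 2

Decomposition 1: common = {BD}, closure = {BDE} → lossless.
Decomposition 2: common = {AB}, closure = {ABE} → lossy.
Decomposition 3: common = {C}, closure = {ABCE} → lossless.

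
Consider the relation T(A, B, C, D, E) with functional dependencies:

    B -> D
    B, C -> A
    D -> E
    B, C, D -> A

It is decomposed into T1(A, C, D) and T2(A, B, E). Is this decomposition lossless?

No

Common attributes: T1 ∩ T2 = {A}.
No dependency enlarges {A}, so (A)⁺ = {A}.
The closure contains neither all of T1 = {A, C, D} nor all of T2 = {A, B, E}, so the common attributes are not a superkey of either fragment. The join is lossy.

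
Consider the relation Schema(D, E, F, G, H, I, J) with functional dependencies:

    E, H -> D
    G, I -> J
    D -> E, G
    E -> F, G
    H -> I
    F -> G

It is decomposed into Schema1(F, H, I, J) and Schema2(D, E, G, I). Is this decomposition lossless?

No

Common attributes: Schema1 ∩ Schema2 = {I}.
No dependency enlarges {I}, so (I)⁺ = {I}.
The closure contains neither all of Schema1 = {F, H, I, J} nor all of Schema2 = {D, E, G, I}, so the common attributes are not a superkey of either fragment. The join is lossy.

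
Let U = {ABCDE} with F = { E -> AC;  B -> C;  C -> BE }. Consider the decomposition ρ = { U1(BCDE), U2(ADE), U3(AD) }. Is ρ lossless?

Chase test. Columns are ABCDE; row i has aⱼ where attribute j ∈ Ui, else bᵢⱼ.
Initial tableau (one row per fragment):
  row 1: b11 a2 a3 a4 a5
  row 2: a1 b22 b23 a4 a5
  row 3: a1 b32 b33 a4 b35
Rows 1 and 2 agree on E; apply E→AC and equate their AC entries.
Rows 1 and 2 agree on C; apply C→BE and equate their BE entries.
Row 1 is now all distinguished symbols — the join is lossless.

Yes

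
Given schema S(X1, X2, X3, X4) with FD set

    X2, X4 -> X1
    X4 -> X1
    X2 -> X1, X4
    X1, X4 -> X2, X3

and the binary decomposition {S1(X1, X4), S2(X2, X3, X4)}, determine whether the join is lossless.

Yes

Common attributes: S1 ∩ S2 = {X4}.
Closure of {X4}: X4 → X1 applies, adding X1; X1, X4 → X2, X3 applies, adding X2, X3. So (X4)⁺ = {X1, X2, X3, X4}.
This closure contains every attribute of S1, so S1 ∩ S2 → S1. The join is lossless.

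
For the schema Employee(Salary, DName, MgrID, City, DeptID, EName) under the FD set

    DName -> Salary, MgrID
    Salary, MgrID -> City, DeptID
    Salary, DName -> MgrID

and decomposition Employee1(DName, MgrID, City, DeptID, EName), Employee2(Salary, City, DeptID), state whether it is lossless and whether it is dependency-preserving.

lossy and not dependency-preserving

Lossless test: (City, DeptID)⁺ = {City, DeptID}, which is a superkey of neither fragment — lossy.
Dependency preservation: the restricted closure of {DName} across the fragments never reaches {Salary, MgrID}, so DName → Salary, MgrID cannot be enforced without a join — not preserved.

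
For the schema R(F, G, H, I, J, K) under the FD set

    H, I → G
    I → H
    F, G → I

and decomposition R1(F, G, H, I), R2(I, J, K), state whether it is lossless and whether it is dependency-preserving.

Lossless test: (I)⁺ = {G, H, I}, which is a superkey of neither fragment — lossy.
Dependency preservation: every FD's attributes lie within a single fragment, so each can be enforced locally — preserved.

lossy but dependency-preserving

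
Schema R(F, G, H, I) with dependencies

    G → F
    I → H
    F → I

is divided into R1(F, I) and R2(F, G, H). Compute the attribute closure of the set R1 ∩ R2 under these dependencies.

R1 ∩ R2 = {F}.
F → I applies, adding I
I → H applies, adding H
Closure: {F, H, I}.

F, H, I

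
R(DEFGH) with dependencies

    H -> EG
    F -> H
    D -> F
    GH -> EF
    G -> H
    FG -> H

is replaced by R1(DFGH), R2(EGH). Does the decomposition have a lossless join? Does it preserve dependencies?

Lossless test: (GH)⁺ = {EFGH}, which contains all of one fragment — lossless.
Dependency preservation: GH → EF is not contained in any single fragment, but the restricted closure of its left-hand side across the fragments still reaches the right-hand side; the remaining FDs each lie inside some fragment. All dependencies are preserved.

lossless and dependency-preserving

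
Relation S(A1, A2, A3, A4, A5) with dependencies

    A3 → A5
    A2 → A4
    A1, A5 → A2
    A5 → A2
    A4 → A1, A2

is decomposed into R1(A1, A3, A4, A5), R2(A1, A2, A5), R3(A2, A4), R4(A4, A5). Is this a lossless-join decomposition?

Chase test. Columns are A1, A2, A3, A4, A5; row i has aⱼ where attribute j ∈ Ri, else bᵢⱼ.
Initial tableau (one row per fragment):
  row 1: a1 b12 a3 a4 a5
  row 2: a1 a2 b23 b24 a5
  row 3: b31 a2 b33 a4 b35
  row 4: b41 b42 b43 a4 a5
Rows 2 and 3 agree on A2; apply A2→A4 and equate their A4 entries.
Rows 1 and 2 agree on A1, A5; apply A1, A5→A2 and equate their A2 entries.
Rows 1 and 4 agree on A5; apply A5→A2 and equate their A2 entries.
Rows 1 and 3 agree on A4; apply A4→A1, A2 and equate their A1, A2 entries.
Rows 1 and 4 agree on A4; apply A4→A1, A2 and equate their A1, A2 entries.
Row 1 is now all distinguished symbols — the join is lossless.

Yes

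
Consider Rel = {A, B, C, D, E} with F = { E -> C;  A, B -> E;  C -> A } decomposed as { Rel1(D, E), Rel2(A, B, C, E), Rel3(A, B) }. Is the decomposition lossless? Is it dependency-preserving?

lossy but dependency-preserving

Lossless test (chase): Rows 1 and 2 agree on E; apply E→C and equate their C entries. Rows 2 and 3 agree on A, B; apply A, B→E and equate their E entries. Rows 1 and 2 agree on C; apply C→A and equate their A entries. Rows 1 and 3 agree on E; apply E→C and equate their C entries. No row becomes fully distinguished — the join is lossy.
Dependency preservation: every FD's attributes lie within a single fragment, so each can be enforced locally — preserved.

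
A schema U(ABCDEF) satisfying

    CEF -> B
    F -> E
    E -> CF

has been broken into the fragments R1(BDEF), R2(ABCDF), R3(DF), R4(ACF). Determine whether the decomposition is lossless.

Chase test. Columns are ABCDEF; row i has aⱼ where attribute j ∈ Ri, else bᵢⱼ.
Initial tableau (one row per fragment):
  row 1: b11 a2 b13 a4 a5 a6
  row 2: a1 a2 a3 a4 b25 a6
  row 3: b31 b32 b33 a4 b35 a6
  row 4: a1 b42 a3 b44 b45 a6
Rows 1 and 2 agree on F; apply F→E and equate their E entries.
Rows 1 and 3 agree on F; apply F→E and equate their E entries.
Rows 1 and 4 agree on F; apply F→E and equate their E entries.
Rows 1 and 2 agree on E; apply E→CF and equate their CF entries.
Rows 1 and 3 agree on E; apply E→CF and equate their CF entries.
Rows 1 and 3 agree on CEF; apply CEF→B and equate their B entries.
Rows 1 and 4 agree on CEF; apply CEF→B and equate their B entries.
Row 2 is now all distinguished symbols — the join is lossless.

Yes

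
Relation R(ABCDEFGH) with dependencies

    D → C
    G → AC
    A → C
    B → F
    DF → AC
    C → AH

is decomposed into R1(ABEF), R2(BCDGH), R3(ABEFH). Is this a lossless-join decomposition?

No

Chase test. Columns are ABCDEFGH; row i has aⱼ where attribute j ∈ Ri, else bᵢⱼ.
Initial tableau (one row per fragment):
  row 1: a1 a2 b13 b14 a5 a6 b17 b18
  row 2: b21 a2 a3 a4 b25 b26 a7 a8
  row 3: a1 a2 b33 b34 a5 a6 b37 a8
Rows 1 and 3 agree on A; apply A→C and equate their C entries.
Rows 1 and 2 agree on B; apply B→F and equate their F entries.
Rows 1 and 3 agree on C; apply C→AH and equate their AH entries.
No row becomes fully distinguished — the join is lossy.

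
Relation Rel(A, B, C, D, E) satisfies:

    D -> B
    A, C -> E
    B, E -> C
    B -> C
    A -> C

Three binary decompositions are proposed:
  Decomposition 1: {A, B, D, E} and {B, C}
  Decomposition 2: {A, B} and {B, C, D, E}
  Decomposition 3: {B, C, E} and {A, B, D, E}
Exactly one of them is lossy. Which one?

Decomposition 1: common = {B}, closure = {B, C} → lossless.
Decomposition 2: common = {B}, closure = {B, C} → lossy.
Decomposition 3: common = {B, E}, closure = {B, C, E} → lossless.

Decomposition 2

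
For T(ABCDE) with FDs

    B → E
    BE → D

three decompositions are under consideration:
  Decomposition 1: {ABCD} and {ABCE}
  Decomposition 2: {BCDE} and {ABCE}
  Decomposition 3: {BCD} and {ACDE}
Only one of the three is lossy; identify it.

Decomposition 3

Decomposition 1: common = {ABC}, closure = {ABCDE} → lossless.
Decomposition 2: common = {BCE}, closure = {BCDE} → lossless.
Decomposition 3: common = {CD}, closure = {CD} → lossy.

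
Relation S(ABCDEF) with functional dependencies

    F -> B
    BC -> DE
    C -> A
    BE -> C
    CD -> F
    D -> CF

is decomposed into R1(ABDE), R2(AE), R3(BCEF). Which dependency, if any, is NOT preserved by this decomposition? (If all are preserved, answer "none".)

Check C → A: no single fragment contains all of {AC}, and the restricted closure of {C} across the fragments never reaches {A}.
F → B is preserved.
BC → DE is preserved.
BE → C is preserved.
CD → F is preserved.
D → CF is preserved.

C -> A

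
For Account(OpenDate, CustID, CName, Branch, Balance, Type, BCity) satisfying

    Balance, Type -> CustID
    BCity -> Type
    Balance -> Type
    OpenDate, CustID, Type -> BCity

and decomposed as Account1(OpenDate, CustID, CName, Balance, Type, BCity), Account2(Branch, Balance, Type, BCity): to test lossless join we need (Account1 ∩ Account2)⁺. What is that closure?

Account1 ∩ Account2 = {Balance, Type, BCity}.
Balance, Type → CustID applies, adding CustID
Closure: {CustID, Balance, Type, BCity}.

CustID, Balance, Type, BCity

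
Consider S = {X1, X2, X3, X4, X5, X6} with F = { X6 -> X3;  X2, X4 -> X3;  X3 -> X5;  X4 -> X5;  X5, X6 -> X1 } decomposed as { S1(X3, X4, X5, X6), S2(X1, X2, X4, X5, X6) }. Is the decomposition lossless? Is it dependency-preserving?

lossless but not dependency-preserving

Lossless test: (X4, X5, X6)⁺ = {X1, X3, X4, X5, X6}, which contains all of one fragment — lossless.
Dependency preservation: the restricted closure of {X2, X4} across the fragments never reaches {X3}, so X2, X4 → X3 cannot be enforced without a join — not preserved.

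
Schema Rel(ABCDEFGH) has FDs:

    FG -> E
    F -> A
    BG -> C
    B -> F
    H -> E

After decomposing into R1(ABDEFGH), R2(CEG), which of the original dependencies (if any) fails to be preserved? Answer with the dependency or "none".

BG -> C

Check BG → C: no single fragment contains all of {BCG}, and the restricted closure of {BG} across the fragments never reaches {C}.
FG → E is preserved.
F → A is preserved.
B → F is preserved.
H → E is preserved.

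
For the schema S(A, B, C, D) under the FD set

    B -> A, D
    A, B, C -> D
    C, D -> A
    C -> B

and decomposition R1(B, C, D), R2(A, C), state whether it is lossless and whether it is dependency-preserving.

lossless but not dependency-preserving

Lossless test: (C)⁺ = {A, B, C, D}, which contains all of one fragment — lossless.
Dependency preservation: the restricted closure of {B} across the fragments never reaches {A, D}, so B → A, D cannot be enforced without a join — not preserved.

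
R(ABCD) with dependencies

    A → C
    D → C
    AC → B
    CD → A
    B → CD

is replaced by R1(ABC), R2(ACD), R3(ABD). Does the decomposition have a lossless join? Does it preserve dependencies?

Lossless test (chase): Rows 1 and 3 agree on A; apply A→C and equate their C entries. Rows 1 and 2 agree on AC; apply AC→B and equate their B entries. Rows 1 and 2 agree on B; apply B→CD and equate their CD entries. Row 1 is now all distinguished symbols — the join is lossless.
Dependency preservation: B → CD is not contained in any single fragment, but the restricted closure of its left-hand side across the fragments still reaches the right-hand side; the remaining FDs each lie inside some fragment. All dependencies are preserved.

lossless and dependency-preserving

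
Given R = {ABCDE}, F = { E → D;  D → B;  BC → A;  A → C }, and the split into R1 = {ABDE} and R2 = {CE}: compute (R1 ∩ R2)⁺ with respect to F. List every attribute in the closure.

R1 ∩ R2 = {E}.
E → D applies, adding D
D → B applies, adding B
Closure: {BDE}.

BDE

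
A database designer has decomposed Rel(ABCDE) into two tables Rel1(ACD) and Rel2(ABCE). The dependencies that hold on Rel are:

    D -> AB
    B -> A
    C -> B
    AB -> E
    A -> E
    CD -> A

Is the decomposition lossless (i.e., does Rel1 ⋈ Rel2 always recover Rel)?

Common attributes: Rel1 ∩ Rel2 = {AC}.
Closure of {AC}: C → B applies, adding B; AB → E applies, adding E. So (AC)⁺ = {ABCE}.
This closure contains every attribute of Rel2, so Rel1 ∩ Rel2 → Rel2. The join is lossless.

Yes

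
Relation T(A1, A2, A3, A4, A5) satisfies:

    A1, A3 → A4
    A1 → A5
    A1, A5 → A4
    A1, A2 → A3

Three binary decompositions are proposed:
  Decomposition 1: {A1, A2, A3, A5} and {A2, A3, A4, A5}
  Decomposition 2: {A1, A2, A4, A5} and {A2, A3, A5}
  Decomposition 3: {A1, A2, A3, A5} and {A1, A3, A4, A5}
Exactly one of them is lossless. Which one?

Decomposition 1: common = {A2, A3, A5}, closure = {A2, A3, A5} → lossy.
Decomposition 2: common = {A2, A5}, closure = {A2, A5} → lossy.
Decomposition 3: common = {A1, A3, A5}, closure = {A1, A3, A4, A5} → lossless.

Decomposition 3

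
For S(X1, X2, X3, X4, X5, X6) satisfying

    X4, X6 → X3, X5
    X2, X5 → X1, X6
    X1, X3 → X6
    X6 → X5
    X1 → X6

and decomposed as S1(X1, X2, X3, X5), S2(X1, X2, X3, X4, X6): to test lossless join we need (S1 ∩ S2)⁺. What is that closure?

S1 ∩ S2 = {X1, X2, X3}.
X1, X3 → X6 applies, adding X6
X6 → X5 applies, adding X5
Closure: {X1, X2, X3, X5, X6}.

X1, X2, X3, X5, X6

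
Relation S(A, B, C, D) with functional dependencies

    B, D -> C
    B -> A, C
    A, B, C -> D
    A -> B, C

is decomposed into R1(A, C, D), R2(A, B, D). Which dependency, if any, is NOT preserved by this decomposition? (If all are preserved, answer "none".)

none

B, D → C: restricted closure across fragments reaches C.
B → A, C: restricted closure across fragments reaches A, C.
A, B, C → D: restricted closure across fragments reaches D.
A → B, C: restricted closure across fragments reaches B, C.
Every dependency is enforceable on the fragments, so the decomposition is dependency-preserving.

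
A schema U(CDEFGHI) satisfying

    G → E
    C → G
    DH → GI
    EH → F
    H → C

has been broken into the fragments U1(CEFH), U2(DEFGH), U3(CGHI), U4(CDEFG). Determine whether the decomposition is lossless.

Chase test. Columns are CDEFGHI; row i has aⱼ where attribute j ∈ Ui, else bᵢⱼ.
Initial tableau (one row per fragment):
  row 1: a1 b12 a3 a4 b15 a6 b17
  row 2: b21 a2 a3 a4 a5 a6 b27
  row 3: a1 b32 b33 b34 a5 a6 a7
  row 4: a1 a2 a3 a4 a5 b46 b47
Rows 2 and 3 agree on G; apply G→E and equate their E entries.
Rows 1 and 3 agree on C; apply C→G and equate their G entries.
Rows 1 and 3 agree on EH; apply EH→F and equate their F entries.
Rows 1 and 2 agree on H; apply H→C and equate their C entries.
No row becomes fully distinguished — the join is lossy.

No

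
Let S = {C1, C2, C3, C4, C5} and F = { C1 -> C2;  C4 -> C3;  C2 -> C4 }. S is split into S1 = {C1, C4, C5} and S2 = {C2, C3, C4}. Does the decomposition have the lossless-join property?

No

Common attributes: S1 ∩ S2 = {C4}.
Closure of {C4}: C4 → C3 applies, adding C3. So (C4)⁺ = {C3, C4}.
The closure contains neither all of S1 = {C1, C4, C5} nor all of S2 = {C2, C3, C4}, so the common attributes are not a superkey of either fragment. The join is lossy.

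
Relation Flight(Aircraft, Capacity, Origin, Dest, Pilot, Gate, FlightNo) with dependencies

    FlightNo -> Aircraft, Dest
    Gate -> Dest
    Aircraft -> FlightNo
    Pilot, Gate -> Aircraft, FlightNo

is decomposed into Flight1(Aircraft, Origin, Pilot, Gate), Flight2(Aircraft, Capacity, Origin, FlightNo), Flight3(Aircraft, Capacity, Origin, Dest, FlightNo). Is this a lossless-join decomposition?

Chase test. Columns are Aircraft, Capacity, Origin, Dest, Pilot, Gate, FlightNo; row i has aⱼ where attribute j ∈ Flighti, else bᵢⱼ.
Initial tableau (one row per fragment):
  row 1: a1 b12 a3 b14 a5 a6 b17
  row 2: a1 a2 a3 b24 b25 b26 a7
  row 3: a1 a2 a3 a4 b35 b36 a7
Rows 2 and 3 agree on FlightNo; apply FlightNo→Aircraft, Dest and equate their Aircraft, Dest entries.
Rows 1 and 2 agree on Aircraft; apply Aircraft→FlightNo and equate their FlightNo entries.
Rows 1 and 2 agree on FlightNo; apply FlightNo→Aircraft, Dest and equate their Aircraft, Dest entries.
No row becomes fully distinguished — the join is lossy.

No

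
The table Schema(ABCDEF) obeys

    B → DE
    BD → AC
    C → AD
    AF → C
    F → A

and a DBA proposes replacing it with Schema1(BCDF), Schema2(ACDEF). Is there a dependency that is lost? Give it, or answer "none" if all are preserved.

Check B → DE: no single fragment contains all of {BDE}, and the restricted closure of {B} across the fragments never reaches {DE}.
BD → AC is preserved.
C → AD is preserved.
AF → C is preserved.
F → A is preserved.

B → DE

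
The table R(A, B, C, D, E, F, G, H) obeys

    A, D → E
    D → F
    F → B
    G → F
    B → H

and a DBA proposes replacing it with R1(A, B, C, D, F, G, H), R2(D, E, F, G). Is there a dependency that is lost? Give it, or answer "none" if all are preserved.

Check A, D → E: no single fragment contains all of {A, D, E}, and the restricted closure of {A, D} across the fragments never reaches {E}.
D → F is preserved.
F → B is preserved.
G → F is preserved.
B → H is preserved.

A, D → E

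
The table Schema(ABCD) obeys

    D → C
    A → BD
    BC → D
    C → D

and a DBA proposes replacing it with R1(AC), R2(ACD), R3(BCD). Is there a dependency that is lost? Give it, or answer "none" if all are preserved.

A → BD

Check A → BD: no single fragment contains all of {ABD}, and the restricted closure of {A} across the fragments never reaches {BD}.
D → C is preserved.
BC → D is preserved.
C → D is preserved.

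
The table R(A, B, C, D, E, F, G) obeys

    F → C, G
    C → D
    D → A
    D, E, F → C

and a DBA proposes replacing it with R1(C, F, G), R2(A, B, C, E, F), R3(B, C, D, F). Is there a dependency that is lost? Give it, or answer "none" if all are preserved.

D → A

Check D → A: no single fragment contains all of {A, D}, and the restricted closure of {D} across the fragments never reaches {A}.
F → C, G is preserved.
C → D is preserved.
D, E, F → C is preserved.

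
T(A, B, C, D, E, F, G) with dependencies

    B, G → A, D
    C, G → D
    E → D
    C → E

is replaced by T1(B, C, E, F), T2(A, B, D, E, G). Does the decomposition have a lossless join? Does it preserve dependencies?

Lossless test: (B, E)⁺ = {B, D, E}, which is a superkey of neither fragment — lossy.
Dependency preservation: C, G → D is not contained in any single fragment, but the restricted closure of its left-hand side across the fragments still reaches the right-hand side; the remaining FDs each lie inside some fragment. All dependencies are preserved.

lossy but dependency-preserving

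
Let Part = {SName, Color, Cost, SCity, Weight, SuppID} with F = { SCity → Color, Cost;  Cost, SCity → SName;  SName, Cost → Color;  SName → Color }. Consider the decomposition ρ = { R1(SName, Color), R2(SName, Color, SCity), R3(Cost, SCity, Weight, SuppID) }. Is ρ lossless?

Yes

Chase test. Columns are SName, Color, Cost, SCity, Weight, SuppID; row i has aⱼ where attribute j ∈ Ri, else bᵢⱼ.
Initial tableau (one row per fragment):
  row 1: a1 a2 b13 b14 b15 b16
  row 2: a1 a2 b23 a4 b25 b26
  row 3: b31 b32 a3 a4 a5 a6
Rows 2 and 3 agree on SCity; apply SCity→Color, Cost and equate their Color, Cost entries.
Rows 2 and 3 agree on Cost, SCity; apply Cost, SCity→SName and equate their SName entries.
Row 3 is now all distinguished symbols — the join is lossless.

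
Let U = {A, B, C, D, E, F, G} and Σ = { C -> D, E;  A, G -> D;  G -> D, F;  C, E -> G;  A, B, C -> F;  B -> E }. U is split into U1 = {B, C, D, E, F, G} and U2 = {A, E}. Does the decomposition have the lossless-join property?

Common attributes: U1 ∩ U2 = {E}.
No dependency enlarges {E}, so (E)⁺ = {E}.
The closure contains neither all of U1 = {B, C, D, E, F, G} nor all of U2 = {A, E}, so the common attributes are not a superkey of either fragment. The join is lossy.

No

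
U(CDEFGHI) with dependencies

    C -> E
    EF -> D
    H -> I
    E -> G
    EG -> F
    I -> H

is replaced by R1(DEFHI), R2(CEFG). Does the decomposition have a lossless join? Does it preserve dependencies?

lossy but dependency-preserving

Lossless test: (EF)⁺ = {DEFG}, which is a superkey of neither fragment — lossy.
Dependency preservation: every FD's attributes lie within a single fragment, so each can be enforced locally — preserved.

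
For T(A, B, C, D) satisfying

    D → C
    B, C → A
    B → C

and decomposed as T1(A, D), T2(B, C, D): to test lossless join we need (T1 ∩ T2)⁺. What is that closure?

T1 ∩ T2 = {D}.
D → C applies, adding C
Closure: {C, D}.

C, D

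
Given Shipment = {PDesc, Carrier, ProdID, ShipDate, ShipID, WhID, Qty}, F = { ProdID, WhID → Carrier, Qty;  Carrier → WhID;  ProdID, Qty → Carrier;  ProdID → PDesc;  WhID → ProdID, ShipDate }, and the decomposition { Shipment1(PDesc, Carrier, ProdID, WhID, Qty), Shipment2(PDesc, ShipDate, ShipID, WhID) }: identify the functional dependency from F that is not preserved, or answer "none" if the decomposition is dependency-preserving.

none

ProdID, WhID → Carrier, Qty lies within Shipment1.
Carrier → WhID lies within Shipment1.
ProdID, Qty → Carrier lies within Shipment1.
ProdID → PDesc lies within Shipment1.
WhID → ProdID, ShipDate: restricted closure across fragments reaches ProdID, ShipDate.
Every dependency is enforceable on the fragments, so the decomposition is dependency-preserving.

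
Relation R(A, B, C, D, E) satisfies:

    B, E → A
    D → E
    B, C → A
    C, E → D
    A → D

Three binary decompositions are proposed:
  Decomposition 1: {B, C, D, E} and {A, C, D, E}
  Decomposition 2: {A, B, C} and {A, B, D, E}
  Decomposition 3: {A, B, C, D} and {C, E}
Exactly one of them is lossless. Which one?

Decomposition 2

Decomposition 1: common = {C, D, E}, closure = {C, D, E} → lossy.
Decomposition 2: common = {A, B}, closure = {A, B, D, E} → lossless.
Decomposition 3: common = {C}, closure = {C} → lossy.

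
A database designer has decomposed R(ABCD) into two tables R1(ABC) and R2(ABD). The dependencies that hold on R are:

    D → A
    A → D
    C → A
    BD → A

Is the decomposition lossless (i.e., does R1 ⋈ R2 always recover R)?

Common attributes: R1 ∩ R2 = {AB}.
Closure of {AB}: A → D applies, adding D. So (AB)⁺ = {ABD}.
This closure contains every attribute of R2, so R1 ∩ R2 → R2. The join is lossless.

Yes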